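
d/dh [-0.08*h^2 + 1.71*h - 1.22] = 1.71 - 0.16*h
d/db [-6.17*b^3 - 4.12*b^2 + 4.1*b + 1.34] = -18.51*b^2 - 8.24*b + 4.1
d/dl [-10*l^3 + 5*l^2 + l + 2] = -30*l^2 + 10*l + 1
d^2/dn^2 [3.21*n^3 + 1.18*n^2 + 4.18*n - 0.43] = 19.26*n + 2.36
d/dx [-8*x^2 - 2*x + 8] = -16*x - 2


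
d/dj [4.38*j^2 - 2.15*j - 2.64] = 8.76*j - 2.15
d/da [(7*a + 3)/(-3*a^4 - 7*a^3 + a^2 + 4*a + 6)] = (-21*a^4 - 49*a^3 + 7*a^2 + 28*a + (7*a + 3)*(12*a^3 + 21*a^2 - 2*a - 4) + 42)/(-3*a^4 - 7*a^3 + a^2 + 4*a + 6)^2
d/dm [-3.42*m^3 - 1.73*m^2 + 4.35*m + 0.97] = -10.26*m^2 - 3.46*m + 4.35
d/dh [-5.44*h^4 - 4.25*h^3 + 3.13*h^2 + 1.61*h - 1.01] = -21.76*h^3 - 12.75*h^2 + 6.26*h + 1.61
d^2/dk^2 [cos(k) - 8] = -cos(k)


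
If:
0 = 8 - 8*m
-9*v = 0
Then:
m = 1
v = 0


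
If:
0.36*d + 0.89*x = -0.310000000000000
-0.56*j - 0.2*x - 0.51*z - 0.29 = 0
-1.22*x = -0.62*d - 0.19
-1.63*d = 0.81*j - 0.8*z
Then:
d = -0.55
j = 0.29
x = -0.12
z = -0.83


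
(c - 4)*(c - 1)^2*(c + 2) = c^4 - 4*c^3 - 3*c^2 + 14*c - 8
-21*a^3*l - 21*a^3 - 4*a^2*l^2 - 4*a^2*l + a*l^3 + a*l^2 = (-7*a + l)*(3*a + l)*(a*l + a)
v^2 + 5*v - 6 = (v - 1)*(v + 6)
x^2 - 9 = (x - 3)*(x + 3)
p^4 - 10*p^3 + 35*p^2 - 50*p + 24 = (p - 4)*(p - 3)*(p - 2)*(p - 1)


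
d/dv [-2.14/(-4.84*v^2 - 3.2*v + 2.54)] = (-20.7152*v - 6.848)/(4.84*v^2 + 3.2*v - 2.54)^2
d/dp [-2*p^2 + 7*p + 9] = 7 - 4*p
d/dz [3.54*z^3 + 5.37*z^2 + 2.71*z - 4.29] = 10.62*z^2 + 10.74*z + 2.71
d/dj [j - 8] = 1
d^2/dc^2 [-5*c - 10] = 0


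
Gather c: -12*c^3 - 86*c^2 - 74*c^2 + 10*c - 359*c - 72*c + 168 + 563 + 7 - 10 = -12*c^3 - 160*c^2 - 421*c + 728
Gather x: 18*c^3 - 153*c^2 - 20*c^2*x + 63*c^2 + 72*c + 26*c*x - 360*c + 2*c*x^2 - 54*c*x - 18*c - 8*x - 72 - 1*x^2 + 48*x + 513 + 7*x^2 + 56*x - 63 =18*c^3 - 90*c^2 - 306*c + x^2*(2*c + 6) + x*(-20*c^2 - 28*c + 96) + 378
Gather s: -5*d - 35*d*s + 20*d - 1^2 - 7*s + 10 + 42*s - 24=15*d + s*(35 - 35*d) - 15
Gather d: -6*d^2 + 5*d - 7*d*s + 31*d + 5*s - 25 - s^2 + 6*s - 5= -6*d^2 + d*(36 - 7*s) - s^2 + 11*s - 30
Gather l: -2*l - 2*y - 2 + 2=-2*l - 2*y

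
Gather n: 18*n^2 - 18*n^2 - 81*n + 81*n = 0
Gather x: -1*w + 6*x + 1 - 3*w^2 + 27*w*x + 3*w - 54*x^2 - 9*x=-3*w^2 + 2*w - 54*x^2 + x*(27*w - 3) + 1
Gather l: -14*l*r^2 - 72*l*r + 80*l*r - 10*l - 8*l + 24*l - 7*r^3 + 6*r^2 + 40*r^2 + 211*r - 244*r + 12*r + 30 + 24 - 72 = l*(-14*r^2 + 8*r + 6) - 7*r^3 + 46*r^2 - 21*r - 18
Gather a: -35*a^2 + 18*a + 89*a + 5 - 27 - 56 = -35*a^2 + 107*a - 78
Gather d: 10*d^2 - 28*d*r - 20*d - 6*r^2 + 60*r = 10*d^2 + d*(-28*r - 20) - 6*r^2 + 60*r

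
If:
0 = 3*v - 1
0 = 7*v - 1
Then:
No Solution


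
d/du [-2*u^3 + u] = 1 - 6*u^2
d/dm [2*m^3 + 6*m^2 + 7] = 6*m*(m + 2)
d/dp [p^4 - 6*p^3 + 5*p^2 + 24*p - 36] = 4*p^3 - 18*p^2 + 10*p + 24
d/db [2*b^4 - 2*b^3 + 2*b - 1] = 8*b^3 - 6*b^2 + 2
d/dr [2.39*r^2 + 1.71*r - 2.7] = 4.78*r + 1.71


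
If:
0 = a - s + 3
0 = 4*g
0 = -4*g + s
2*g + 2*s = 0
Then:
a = -3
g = 0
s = 0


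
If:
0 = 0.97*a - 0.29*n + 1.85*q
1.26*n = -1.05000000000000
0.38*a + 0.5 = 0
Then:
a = -1.32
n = -0.83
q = 0.56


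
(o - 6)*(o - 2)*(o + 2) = o^3 - 6*o^2 - 4*o + 24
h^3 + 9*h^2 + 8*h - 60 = (h - 2)*(h + 5)*(h + 6)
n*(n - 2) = n^2 - 2*n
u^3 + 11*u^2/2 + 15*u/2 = u*(u + 5/2)*(u + 3)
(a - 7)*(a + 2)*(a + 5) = a^3 - 39*a - 70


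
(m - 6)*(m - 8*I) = m^2 - 6*m - 8*I*m + 48*I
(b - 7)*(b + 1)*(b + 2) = b^3 - 4*b^2 - 19*b - 14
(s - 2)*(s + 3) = s^2 + s - 6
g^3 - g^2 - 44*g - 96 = (g - 8)*(g + 3)*(g + 4)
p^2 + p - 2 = (p - 1)*(p + 2)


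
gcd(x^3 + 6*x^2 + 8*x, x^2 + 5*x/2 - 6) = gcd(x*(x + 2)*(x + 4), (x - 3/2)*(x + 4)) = x + 4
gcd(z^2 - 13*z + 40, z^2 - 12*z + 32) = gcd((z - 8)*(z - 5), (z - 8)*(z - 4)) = z - 8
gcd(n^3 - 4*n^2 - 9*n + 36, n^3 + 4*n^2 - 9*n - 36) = n^2 - 9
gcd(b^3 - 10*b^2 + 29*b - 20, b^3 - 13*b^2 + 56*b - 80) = b^2 - 9*b + 20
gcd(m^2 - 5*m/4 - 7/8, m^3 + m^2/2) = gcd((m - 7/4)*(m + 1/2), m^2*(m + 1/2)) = m + 1/2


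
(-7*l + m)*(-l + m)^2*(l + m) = -7*l^4 + 8*l^3*m + 6*l^2*m^2 - 8*l*m^3 + m^4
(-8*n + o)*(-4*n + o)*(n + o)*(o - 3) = 32*n^3*o - 96*n^3 + 20*n^2*o^2 - 60*n^2*o - 11*n*o^3 + 33*n*o^2 + o^4 - 3*o^3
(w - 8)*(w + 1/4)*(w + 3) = w^3 - 19*w^2/4 - 101*w/4 - 6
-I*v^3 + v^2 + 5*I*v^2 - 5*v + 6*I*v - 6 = (v - 6)*(v + 1)*(-I*v + 1)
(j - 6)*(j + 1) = j^2 - 5*j - 6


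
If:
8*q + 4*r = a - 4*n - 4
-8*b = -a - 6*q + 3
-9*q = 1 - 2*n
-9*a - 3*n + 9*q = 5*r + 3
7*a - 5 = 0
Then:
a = 5/7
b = -533/3136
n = 1873/1568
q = 121/784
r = -3645/1568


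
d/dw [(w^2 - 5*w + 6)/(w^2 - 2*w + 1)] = (3*w - 7)/(w^3 - 3*w^2 + 3*w - 1)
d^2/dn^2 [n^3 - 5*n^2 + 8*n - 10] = 6*n - 10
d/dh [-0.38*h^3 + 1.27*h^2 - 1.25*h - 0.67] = -1.14*h^2 + 2.54*h - 1.25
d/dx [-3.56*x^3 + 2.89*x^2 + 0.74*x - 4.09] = -10.68*x^2 + 5.78*x + 0.74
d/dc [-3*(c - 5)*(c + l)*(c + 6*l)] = -9*c^2 - 42*c*l + 30*c - 18*l^2 + 105*l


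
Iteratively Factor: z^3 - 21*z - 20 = (z + 4)*(z^2 - 4*z - 5) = (z + 1)*(z + 4)*(z - 5)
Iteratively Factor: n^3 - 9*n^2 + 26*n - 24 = (n - 3)*(n^2 - 6*n + 8) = (n - 3)*(n - 2)*(n - 4)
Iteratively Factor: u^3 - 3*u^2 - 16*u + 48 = (u + 4)*(u^2 - 7*u + 12) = (u - 4)*(u + 4)*(u - 3)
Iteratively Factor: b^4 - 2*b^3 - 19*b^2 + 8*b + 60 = (b - 5)*(b^3 + 3*b^2 - 4*b - 12) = (b - 5)*(b - 2)*(b^2 + 5*b + 6) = (b - 5)*(b - 2)*(b + 2)*(b + 3)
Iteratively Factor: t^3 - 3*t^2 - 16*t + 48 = (t + 4)*(t^2 - 7*t + 12) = (t - 3)*(t + 4)*(t - 4)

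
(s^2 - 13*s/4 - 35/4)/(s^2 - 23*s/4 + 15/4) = (4*s + 7)/(4*s - 3)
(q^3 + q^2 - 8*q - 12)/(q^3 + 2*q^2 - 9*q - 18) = (q + 2)/(q + 3)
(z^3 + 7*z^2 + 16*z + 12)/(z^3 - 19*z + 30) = (z^3 + 7*z^2 + 16*z + 12)/(z^3 - 19*z + 30)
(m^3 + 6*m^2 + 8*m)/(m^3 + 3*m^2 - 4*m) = (m + 2)/(m - 1)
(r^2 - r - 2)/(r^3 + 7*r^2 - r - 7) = (r - 2)/(r^2 + 6*r - 7)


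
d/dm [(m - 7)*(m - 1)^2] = 3*(m - 5)*(m - 1)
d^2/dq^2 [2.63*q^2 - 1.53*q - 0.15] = 5.26000000000000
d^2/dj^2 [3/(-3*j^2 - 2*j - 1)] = 6*(9*j^2 + 6*j - 4*(3*j + 1)^2 + 3)/(3*j^2 + 2*j + 1)^3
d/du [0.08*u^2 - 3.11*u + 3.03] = 0.16*u - 3.11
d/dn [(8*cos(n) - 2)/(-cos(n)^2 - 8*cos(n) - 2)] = 4*(cos(n) - cos(2*n) + 7)*sin(n)/(cos(n)^2 + 8*cos(n) + 2)^2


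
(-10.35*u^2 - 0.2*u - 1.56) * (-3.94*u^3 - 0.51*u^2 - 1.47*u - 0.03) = 40.779*u^5 + 6.0665*u^4 + 21.4629*u^3 + 1.4001*u^2 + 2.2992*u + 0.0468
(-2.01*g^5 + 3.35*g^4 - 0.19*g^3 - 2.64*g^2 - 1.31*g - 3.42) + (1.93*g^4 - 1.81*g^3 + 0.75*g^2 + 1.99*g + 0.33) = -2.01*g^5 + 5.28*g^4 - 2.0*g^3 - 1.89*g^2 + 0.68*g - 3.09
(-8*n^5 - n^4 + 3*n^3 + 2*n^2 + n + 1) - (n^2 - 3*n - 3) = -8*n^5 - n^4 + 3*n^3 + n^2 + 4*n + 4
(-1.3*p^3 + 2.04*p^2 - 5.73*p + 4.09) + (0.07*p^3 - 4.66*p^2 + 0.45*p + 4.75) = -1.23*p^3 - 2.62*p^2 - 5.28*p + 8.84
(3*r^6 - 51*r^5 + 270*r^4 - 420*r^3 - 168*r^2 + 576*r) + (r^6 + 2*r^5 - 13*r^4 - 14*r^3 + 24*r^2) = 4*r^6 - 49*r^5 + 257*r^4 - 434*r^3 - 144*r^2 + 576*r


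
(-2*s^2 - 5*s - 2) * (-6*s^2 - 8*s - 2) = 12*s^4 + 46*s^3 + 56*s^2 + 26*s + 4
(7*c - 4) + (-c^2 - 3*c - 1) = -c^2 + 4*c - 5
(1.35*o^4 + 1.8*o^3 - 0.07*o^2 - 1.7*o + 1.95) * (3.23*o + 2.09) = 4.3605*o^5 + 8.6355*o^4 + 3.5359*o^3 - 5.6373*o^2 + 2.7455*o + 4.0755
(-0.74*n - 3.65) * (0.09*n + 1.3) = -0.0666*n^2 - 1.2905*n - 4.745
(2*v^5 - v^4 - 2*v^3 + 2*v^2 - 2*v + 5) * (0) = 0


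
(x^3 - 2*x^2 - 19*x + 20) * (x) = x^4 - 2*x^3 - 19*x^2 + 20*x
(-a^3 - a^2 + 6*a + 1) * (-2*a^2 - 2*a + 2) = 2*a^5 + 4*a^4 - 12*a^3 - 16*a^2 + 10*a + 2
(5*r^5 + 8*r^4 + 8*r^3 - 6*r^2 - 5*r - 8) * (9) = 45*r^5 + 72*r^4 + 72*r^3 - 54*r^2 - 45*r - 72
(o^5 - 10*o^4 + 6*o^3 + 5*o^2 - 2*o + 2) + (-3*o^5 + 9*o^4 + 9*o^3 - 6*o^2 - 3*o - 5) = -2*o^5 - o^4 + 15*o^3 - o^2 - 5*o - 3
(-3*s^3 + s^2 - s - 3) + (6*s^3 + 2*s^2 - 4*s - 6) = 3*s^3 + 3*s^2 - 5*s - 9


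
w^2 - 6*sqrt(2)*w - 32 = (w - 8*sqrt(2))*(w + 2*sqrt(2))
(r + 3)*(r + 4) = r^2 + 7*r + 12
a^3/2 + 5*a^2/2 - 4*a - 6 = (a/2 + 1/2)*(a - 2)*(a + 6)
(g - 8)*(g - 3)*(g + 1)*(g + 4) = g^4 - 6*g^3 - 27*g^2 + 76*g + 96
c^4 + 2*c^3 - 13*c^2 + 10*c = c*(c - 2)*(c - 1)*(c + 5)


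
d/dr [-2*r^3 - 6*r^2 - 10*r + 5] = -6*r^2 - 12*r - 10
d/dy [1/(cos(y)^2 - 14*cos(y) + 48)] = 2*(cos(y) - 7)*sin(y)/(cos(y)^2 - 14*cos(y) + 48)^2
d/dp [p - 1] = 1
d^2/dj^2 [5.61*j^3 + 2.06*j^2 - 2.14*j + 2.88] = 33.66*j + 4.12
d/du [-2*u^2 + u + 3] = 1 - 4*u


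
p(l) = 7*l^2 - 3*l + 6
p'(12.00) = 165.00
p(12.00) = 978.00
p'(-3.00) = -45.00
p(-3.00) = 78.00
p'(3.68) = 48.52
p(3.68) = 89.76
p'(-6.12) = -88.68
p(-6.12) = 286.54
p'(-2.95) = -44.30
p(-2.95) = 75.77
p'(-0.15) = -5.10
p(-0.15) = 6.61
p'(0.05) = -2.30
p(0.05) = 5.87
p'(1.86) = 23.04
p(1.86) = 24.64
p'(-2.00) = -31.00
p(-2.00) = 40.00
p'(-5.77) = -83.78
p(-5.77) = 256.36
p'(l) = 14*l - 3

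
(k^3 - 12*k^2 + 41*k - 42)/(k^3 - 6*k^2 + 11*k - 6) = (k - 7)/(k - 1)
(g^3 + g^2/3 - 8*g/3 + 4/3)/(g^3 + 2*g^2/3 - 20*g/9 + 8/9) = 3*(g - 1)/(3*g - 2)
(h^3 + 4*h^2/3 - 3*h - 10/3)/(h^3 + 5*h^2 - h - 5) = (3*h^2 + h - 10)/(3*(h^2 + 4*h - 5))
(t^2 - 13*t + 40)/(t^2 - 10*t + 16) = (t - 5)/(t - 2)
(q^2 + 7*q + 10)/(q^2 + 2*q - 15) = (q + 2)/(q - 3)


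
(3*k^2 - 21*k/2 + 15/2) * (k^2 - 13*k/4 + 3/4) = 3*k^4 - 81*k^3/4 + 351*k^2/8 - 129*k/4 + 45/8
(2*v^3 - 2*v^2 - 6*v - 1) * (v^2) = 2*v^5 - 2*v^4 - 6*v^3 - v^2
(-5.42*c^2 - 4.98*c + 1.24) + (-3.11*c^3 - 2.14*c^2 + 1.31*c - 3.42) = -3.11*c^3 - 7.56*c^2 - 3.67*c - 2.18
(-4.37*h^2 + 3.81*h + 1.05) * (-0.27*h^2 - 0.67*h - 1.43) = 1.1799*h^4 + 1.8992*h^3 + 3.4129*h^2 - 6.1518*h - 1.5015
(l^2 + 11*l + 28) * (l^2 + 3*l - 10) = l^4 + 14*l^3 + 51*l^2 - 26*l - 280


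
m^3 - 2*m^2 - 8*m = m*(m - 4)*(m + 2)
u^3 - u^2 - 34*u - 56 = (u - 7)*(u + 2)*(u + 4)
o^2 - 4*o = o*(o - 4)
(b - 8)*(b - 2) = b^2 - 10*b + 16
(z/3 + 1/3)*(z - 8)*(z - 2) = z^3/3 - 3*z^2 + 2*z + 16/3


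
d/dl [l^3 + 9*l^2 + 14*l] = 3*l^2 + 18*l + 14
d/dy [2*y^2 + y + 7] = 4*y + 1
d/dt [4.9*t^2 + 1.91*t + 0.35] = 9.8*t + 1.91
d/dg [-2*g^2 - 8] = -4*g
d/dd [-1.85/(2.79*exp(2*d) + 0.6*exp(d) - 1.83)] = (10.323*exp(d) + 1.11)*exp(d)/(2.79*exp(2*d) + 0.6*exp(d) - 1.83)^2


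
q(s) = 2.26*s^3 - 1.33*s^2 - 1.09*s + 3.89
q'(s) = 6.78*s^2 - 2.66*s - 1.09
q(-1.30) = -1.91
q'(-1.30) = 13.83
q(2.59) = 31.41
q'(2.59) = 37.50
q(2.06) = 15.76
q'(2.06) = 22.20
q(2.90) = 44.66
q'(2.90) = 48.22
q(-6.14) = -562.69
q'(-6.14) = 270.85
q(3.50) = 80.68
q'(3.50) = 72.66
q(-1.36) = -2.77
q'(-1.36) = 15.07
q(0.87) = 3.42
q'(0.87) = 1.73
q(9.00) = 1533.89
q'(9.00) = 524.15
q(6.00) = 437.63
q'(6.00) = 227.03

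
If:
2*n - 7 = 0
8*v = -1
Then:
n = 7/2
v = -1/8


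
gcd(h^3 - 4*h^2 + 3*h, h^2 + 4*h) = h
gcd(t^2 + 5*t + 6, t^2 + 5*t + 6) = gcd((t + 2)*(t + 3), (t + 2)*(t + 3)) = t^2 + 5*t + 6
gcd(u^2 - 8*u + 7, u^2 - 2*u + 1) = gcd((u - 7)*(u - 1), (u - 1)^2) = u - 1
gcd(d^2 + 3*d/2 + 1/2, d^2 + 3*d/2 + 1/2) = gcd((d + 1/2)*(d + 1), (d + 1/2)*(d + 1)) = d^2 + 3*d/2 + 1/2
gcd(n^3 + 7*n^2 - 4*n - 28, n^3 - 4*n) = n^2 - 4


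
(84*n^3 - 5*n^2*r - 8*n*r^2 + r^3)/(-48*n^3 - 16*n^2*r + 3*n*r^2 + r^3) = (-7*n + r)/(4*n + r)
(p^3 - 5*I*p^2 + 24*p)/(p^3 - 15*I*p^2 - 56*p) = (p + 3*I)/(p - 7*I)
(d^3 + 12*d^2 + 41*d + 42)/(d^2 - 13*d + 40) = (d^3 + 12*d^2 + 41*d + 42)/(d^2 - 13*d + 40)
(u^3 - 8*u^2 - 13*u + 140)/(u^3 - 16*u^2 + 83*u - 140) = (u + 4)/(u - 4)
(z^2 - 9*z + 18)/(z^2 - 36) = (z - 3)/(z + 6)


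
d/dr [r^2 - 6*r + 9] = 2*r - 6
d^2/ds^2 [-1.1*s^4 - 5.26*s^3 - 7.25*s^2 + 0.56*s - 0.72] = -13.2*s^2 - 31.56*s - 14.5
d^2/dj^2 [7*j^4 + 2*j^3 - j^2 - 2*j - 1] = 84*j^2 + 12*j - 2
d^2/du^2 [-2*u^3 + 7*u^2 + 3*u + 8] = 14 - 12*u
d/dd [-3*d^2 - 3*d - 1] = -6*d - 3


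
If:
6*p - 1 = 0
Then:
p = 1/6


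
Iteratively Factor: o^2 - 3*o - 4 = (o - 4)*(o + 1)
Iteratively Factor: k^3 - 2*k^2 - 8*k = (k + 2)*(k^2 - 4*k) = k*(k + 2)*(k - 4)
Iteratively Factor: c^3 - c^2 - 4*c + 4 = (c - 1)*(c^2 - 4) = (c - 2)*(c - 1)*(c + 2)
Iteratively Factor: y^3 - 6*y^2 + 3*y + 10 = (y - 5)*(y^2 - y - 2) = (y - 5)*(y + 1)*(y - 2)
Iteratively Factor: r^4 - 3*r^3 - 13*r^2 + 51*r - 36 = (r - 1)*(r^3 - 2*r^2 - 15*r + 36) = (r - 3)*(r - 1)*(r^2 + r - 12) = (r - 3)*(r - 1)*(r + 4)*(r - 3)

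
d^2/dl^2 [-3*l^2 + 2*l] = -6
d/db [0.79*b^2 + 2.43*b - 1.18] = 1.58*b + 2.43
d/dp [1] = 0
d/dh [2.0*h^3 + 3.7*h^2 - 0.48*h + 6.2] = 6.0*h^2 + 7.4*h - 0.48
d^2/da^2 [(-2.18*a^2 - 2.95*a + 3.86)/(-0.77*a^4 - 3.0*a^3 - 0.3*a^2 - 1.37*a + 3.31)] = (7.755132*a^8 + 51.20346*a^7 + 101.49296*a^6 - 131.705484*a^5 - 356.082426*a^4 + 356.055284*a^3 + 149.182656*a^2 - 221.92146*a + 52.367698)/(0.456533*a^12 + 5.3361*a^11 + 21.32361*a^10 + 33.594819*a^9 + 21.408603*a^8 - 6.17777999999999*a^7 - 82.197021*a^6 - 21.562314*a^5 - 55.520499*a^4 + 93.013793*a^3 - 8.777127*a^2 + 45.029571*a - 36.264691)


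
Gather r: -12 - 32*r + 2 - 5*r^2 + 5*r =-5*r^2 - 27*r - 10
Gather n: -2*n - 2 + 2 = -2*n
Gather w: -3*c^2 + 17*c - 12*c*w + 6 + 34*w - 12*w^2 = -3*c^2 + 17*c - 12*w^2 + w*(34 - 12*c) + 6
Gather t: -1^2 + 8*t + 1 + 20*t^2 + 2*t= 20*t^2 + 10*t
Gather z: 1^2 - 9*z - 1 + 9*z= 0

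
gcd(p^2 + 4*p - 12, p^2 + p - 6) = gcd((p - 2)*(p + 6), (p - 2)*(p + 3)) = p - 2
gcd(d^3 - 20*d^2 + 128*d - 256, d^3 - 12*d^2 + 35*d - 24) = d - 8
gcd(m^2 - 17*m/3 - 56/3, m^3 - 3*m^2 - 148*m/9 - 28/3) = m + 7/3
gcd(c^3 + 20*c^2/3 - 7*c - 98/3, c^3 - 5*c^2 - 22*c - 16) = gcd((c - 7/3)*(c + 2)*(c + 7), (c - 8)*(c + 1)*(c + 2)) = c + 2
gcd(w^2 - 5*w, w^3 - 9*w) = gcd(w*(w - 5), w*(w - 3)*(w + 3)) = w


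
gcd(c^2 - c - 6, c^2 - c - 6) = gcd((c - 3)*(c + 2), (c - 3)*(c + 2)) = c^2 - c - 6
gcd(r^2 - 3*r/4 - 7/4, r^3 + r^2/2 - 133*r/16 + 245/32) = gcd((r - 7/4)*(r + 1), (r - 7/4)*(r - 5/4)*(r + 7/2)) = r - 7/4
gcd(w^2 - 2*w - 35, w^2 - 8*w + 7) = w - 7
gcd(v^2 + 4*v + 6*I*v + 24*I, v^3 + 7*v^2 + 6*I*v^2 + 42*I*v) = v + 6*I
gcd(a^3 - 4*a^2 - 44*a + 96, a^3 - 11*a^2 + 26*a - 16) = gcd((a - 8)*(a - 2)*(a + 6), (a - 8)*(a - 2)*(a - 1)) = a^2 - 10*a + 16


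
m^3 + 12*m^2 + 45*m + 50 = (m + 2)*(m + 5)^2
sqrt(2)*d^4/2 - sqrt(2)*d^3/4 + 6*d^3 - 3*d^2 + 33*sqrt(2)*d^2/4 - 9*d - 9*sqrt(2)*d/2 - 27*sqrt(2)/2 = (d - 3/2)*(d + 3*sqrt(2))^2*(sqrt(2)*d/2 + sqrt(2)/2)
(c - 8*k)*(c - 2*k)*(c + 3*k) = c^3 - 7*c^2*k - 14*c*k^2 + 48*k^3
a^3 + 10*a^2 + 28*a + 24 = (a + 2)^2*(a + 6)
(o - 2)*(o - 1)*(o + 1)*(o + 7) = o^4 + 5*o^3 - 15*o^2 - 5*o + 14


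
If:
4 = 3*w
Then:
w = 4/3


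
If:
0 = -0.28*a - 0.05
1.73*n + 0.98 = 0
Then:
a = -0.18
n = -0.57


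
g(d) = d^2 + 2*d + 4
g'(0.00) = 2.00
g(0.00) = 4.00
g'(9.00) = 20.00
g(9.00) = 103.00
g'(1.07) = 4.14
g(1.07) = 7.28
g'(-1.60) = -1.20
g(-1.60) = 3.36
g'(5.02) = 12.04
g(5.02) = 39.24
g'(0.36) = 2.72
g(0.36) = 4.85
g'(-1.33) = -0.66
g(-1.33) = 3.11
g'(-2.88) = -3.76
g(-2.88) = 6.53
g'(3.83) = 9.66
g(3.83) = 26.33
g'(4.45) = 10.90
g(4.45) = 32.70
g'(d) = 2*d + 2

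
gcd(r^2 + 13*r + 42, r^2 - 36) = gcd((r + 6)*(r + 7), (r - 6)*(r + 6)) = r + 6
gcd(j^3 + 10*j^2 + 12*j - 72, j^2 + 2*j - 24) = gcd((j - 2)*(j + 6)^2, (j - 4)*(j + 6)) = j + 6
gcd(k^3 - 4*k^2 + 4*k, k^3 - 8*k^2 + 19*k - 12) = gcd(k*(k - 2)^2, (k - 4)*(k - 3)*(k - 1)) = 1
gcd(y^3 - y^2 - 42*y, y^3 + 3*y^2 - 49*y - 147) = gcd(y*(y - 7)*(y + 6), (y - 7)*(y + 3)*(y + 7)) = y - 7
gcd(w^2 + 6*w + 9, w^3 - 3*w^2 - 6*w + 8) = 1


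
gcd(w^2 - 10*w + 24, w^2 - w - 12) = w - 4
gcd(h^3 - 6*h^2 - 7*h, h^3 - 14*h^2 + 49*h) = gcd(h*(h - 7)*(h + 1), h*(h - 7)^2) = h^2 - 7*h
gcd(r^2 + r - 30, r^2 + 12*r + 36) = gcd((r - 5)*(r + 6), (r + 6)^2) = r + 6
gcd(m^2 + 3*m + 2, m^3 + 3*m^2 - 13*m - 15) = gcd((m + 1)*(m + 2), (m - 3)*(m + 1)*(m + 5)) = m + 1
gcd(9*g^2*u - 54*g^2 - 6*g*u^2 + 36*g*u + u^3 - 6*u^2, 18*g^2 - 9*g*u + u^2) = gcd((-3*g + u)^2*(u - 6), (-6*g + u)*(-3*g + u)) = -3*g + u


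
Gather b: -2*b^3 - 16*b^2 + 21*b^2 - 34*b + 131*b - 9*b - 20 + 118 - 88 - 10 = -2*b^3 + 5*b^2 + 88*b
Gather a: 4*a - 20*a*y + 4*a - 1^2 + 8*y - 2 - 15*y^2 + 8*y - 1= a*(8 - 20*y) - 15*y^2 + 16*y - 4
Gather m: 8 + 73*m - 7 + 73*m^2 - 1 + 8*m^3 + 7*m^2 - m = 8*m^3 + 80*m^2 + 72*m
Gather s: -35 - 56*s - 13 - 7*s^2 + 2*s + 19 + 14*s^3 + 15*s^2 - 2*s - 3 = 14*s^3 + 8*s^2 - 56*s - 32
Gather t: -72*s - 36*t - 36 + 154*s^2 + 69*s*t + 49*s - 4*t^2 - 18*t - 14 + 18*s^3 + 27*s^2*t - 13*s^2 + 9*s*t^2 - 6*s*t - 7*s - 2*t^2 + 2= 18*s^3 + 141*s^2 - 30*s + t^2*(9*s - 6) + t*(27*s^2 + 63*s - 54) - 48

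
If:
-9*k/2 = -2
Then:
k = 4/9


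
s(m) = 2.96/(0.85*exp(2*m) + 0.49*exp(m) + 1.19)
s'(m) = 2.96*(-1.7*exp(2*m) - 0.49*exp(m))/(0.85*exp(2*m) + 0.49*exp(m) + 1.19)^2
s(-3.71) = 2.46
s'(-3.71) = -0.03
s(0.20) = 0.97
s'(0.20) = -0.99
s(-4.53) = 2.48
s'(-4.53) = -0.01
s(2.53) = 0.02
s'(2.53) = -0.04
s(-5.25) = 2.48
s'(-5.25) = -0.01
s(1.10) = 0.29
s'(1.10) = -0.47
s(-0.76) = 1.84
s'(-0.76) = -0.69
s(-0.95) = 1.96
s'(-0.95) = -0.58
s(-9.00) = 2.49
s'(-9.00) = 0.00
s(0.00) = 1.17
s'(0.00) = -1.01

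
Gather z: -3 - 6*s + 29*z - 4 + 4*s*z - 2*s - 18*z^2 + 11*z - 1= -8*s - 18*z^2 + z*(4*s + 40) - 8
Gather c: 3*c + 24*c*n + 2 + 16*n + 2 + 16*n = c*(24*n + 3) + 32*n + 4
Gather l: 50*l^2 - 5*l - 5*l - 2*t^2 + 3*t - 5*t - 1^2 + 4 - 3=50*l^2 - 10*l - 2*t^2 - 2*t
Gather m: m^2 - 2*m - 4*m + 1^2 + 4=m^2 - 6*m + 5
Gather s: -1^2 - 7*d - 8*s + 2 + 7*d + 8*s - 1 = 0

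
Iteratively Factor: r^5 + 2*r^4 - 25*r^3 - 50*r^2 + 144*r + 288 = (r + 3)*(r^4 - r^3 - 22*r^2 + 16*r + 96) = (r + 2)*(r + 3)*(r^3 - 3*r^2 - 16*r + 48) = (r - 3)*(r + 2)*(r + 3)*(r^2 - 16) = (r - 4)*(r - 3)*(r + 2)*(r + 3)*(r + 4)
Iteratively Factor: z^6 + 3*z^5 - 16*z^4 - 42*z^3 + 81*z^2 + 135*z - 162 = (z - 1)*(z^5 + 4*z^4 - 12*z^3 - 54*z^2 + 27*z + 162) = (z - 1)*(z + 3)*(z^4 + z^3 - 15*z^2 - 9*z + 54) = (z - 2)*(z - 1)*(z + 3)*(z^3 + 3*z^2 - 9*z - 27) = (z - 2)*(z - 1)*(z + 3)^2*(z^2 - 9) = (z - 3)*(z - 2)*(z - 1)*(z + 3)^2*(z + 3)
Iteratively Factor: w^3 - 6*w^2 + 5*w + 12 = (w + 1)*(w^2 - 7*w + 12) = (w - 3)*(w + 1)*(w - 4)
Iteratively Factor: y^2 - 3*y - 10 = (y - 5)*(y + 2)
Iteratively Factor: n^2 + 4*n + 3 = (n + 1)*(n + 3)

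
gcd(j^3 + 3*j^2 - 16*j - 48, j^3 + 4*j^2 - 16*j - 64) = j^2 - 16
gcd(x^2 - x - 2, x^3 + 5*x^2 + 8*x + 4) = x + 1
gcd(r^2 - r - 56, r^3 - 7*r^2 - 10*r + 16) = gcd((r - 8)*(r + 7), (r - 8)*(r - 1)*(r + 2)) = r - 8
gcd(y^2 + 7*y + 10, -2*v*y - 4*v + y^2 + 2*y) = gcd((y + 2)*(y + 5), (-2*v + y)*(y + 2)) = y + 2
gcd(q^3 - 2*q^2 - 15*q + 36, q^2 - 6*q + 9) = q^2 - 6*q + 9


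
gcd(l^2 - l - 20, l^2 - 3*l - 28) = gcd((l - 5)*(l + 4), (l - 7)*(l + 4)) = l + 4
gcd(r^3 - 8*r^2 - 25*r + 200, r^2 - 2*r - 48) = r - 8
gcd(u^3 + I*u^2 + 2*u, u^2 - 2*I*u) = u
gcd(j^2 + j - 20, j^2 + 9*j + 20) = j + 5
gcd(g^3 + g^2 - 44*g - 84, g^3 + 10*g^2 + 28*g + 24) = g^2 + 8*g + 12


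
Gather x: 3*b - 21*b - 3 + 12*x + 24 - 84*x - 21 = -18*b - 72*x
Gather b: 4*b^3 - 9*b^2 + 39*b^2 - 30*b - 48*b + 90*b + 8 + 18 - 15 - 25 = 4*b^3 + 30*b^2 + 12*b - 14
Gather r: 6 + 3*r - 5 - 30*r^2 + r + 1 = -30*r^2 + 4*r + 2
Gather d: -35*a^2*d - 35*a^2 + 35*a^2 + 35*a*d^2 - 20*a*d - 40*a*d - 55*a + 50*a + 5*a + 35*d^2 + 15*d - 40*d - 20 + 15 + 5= d^2*(35*a + 35) + d*(-35*a^2 - 60*a - 25)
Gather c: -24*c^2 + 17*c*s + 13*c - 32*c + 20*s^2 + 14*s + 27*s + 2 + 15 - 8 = -24*c^2 + c*(17*s - 19) + 20*s^2 + 41*s + 9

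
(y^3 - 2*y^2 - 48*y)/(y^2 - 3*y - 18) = y*(-y^2 + 2*y + 48)/(-y^2 + 3*y + 18)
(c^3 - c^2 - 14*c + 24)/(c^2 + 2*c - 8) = c - 3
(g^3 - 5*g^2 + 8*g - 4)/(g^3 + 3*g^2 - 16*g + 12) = (g - 2)/(g + 6)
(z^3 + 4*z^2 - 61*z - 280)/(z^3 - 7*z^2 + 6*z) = (z^3 + 4*z^2 - 61*z - 280)/(z*(z^2 - 7*z + 6))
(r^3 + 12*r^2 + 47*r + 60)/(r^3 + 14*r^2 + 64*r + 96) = (r^2 + 8*r + 15)/(r^2 + 10*r + 24)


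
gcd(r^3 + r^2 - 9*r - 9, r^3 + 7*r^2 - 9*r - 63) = r^2 - 9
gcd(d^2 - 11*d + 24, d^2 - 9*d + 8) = d - 8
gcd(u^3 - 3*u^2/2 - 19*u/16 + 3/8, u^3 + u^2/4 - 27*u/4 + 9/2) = u - 2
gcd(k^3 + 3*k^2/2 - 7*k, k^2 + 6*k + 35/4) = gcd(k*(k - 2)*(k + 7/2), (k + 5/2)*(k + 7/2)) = k + 7/2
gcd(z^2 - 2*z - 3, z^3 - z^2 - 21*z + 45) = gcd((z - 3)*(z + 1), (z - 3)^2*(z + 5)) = z - 3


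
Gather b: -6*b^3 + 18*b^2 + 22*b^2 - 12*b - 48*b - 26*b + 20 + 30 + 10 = -6*b^3 + 40*b^2 - 86*b + 60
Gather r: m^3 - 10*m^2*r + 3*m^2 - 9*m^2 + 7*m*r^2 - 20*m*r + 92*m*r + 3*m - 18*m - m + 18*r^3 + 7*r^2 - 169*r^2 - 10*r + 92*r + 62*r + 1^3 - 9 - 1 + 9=m^3 - 6*m^2 - 16*m + 18*r^3 + r^2*(7*m - 162) + r*(-10*m^2 + 72*m + 144)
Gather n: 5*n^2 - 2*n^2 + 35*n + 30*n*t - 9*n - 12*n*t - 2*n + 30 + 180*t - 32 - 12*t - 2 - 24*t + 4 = 3*n^2 + n*(18*t + 24) + 144*t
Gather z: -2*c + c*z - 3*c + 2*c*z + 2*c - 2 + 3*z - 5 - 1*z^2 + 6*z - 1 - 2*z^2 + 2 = -3*c - 3*z^2 + z*(3*c + 9) - 6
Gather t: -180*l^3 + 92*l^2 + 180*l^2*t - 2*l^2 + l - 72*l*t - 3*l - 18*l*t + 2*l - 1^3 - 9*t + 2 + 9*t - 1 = -180*l^3 + 90*l^2 + t*(180*l^2 - 90*l)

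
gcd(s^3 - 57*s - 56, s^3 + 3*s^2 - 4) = 1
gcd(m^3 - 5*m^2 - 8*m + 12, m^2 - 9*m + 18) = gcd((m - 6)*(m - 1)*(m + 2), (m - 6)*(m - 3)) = m - 6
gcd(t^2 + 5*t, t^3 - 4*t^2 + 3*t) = t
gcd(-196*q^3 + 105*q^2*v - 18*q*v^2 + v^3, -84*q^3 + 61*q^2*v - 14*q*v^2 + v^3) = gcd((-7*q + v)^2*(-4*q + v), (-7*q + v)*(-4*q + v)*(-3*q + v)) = 28*q^2 - 11*q*v + v^2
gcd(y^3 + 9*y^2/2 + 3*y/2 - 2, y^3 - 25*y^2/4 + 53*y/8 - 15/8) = y - 1/2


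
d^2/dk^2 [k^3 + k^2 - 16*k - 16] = 6*k + 2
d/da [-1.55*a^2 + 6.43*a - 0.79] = 6.43 - 3.1*a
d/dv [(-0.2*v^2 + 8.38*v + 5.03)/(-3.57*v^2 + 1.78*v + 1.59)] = (29.5606*v^2 + 35.2782*v + 4.3708)/(12.7449*v^4 - 12.7092*v^3 - 8.1842*v^2 + 5.6604*v + 2.5281)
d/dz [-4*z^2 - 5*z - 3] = -8*z - 5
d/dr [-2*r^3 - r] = -6*r^2 - 1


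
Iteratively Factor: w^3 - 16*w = (w + 4)*(w^2 - 4*w) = (w - 4)*(w + 4)*(w)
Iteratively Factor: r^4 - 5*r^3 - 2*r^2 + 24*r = (r - 3)*(r^3 - 2*r^2 - 8*r) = (r - 3)*(r + 2)*(r^2 - 4*r) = (r - 4)*(r - 3)*(r + 2)*(r)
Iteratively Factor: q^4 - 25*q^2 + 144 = (q + 4)*(q^3 - 4*q^2 - 9*q + 36) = (q - 4)*(q + 4)*(q^2 - 9) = (q - 4)*(q - 3)*(q + 4)*(q + 3)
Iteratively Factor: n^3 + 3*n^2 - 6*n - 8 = (n + 1)*(n^2 + 2*n - 8) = (n + 1)*(n + 4)*(n - 2)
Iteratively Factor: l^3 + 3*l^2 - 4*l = (l - 1)*(l^2 + 4*l) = l*(l - 1)*(l + 4)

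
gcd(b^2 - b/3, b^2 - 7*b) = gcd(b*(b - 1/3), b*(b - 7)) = b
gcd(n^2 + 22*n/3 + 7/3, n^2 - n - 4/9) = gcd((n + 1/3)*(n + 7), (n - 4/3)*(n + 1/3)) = n + 1/3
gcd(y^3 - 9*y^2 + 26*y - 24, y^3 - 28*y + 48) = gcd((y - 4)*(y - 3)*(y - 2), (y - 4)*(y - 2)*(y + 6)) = y^2 - 6*y + 8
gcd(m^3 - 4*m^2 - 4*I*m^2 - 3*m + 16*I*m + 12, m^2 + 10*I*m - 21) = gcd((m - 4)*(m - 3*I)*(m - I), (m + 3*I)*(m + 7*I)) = 1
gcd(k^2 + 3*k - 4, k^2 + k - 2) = k - 1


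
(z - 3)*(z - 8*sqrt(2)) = z^2 - 8*sqrt(2)*z - 3*z + 24*sqrt(2)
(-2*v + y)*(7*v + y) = -14*v^2 + 5*v*y + y^2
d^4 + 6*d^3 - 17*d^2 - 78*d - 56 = (d - 4)*(d + 1)*(d + 2)*(d + 7)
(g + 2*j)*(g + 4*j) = g^2 + 6*g*j + 8*j^2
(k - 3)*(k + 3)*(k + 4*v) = k^3 + 4*k^2*v - 9*k - 36*v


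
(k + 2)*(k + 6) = k^2 + 8*k + 12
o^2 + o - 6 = (o - 2)*(o + 3)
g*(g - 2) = g^2 - 2*g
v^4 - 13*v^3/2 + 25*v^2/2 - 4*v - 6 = (v - 3)*(v - 2)^2*(v + 1/2)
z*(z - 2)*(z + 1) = z^3 - z^2 - 2*z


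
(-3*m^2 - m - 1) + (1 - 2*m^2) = -5*m^2 - m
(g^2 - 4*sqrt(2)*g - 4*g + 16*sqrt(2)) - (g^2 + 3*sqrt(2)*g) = -7*sqrt(2)*g - 4*g + 16*sqrt(2)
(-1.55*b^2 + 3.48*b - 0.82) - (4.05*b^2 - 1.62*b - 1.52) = -5.6*b^2 + 5.1*b + 0.7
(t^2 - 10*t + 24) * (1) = t^2 - 10*t + 24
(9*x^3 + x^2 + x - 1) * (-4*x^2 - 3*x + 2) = -36*x^5 - 31*x^4 + 11*x^3 + 3*x^2 + 5*x - 2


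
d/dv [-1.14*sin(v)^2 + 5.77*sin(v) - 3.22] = (5.77 - 2.28*sin(v))*cos(v)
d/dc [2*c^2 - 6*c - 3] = 4*c - 6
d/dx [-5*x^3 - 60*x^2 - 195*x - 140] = -15*x^2 - 120*x - 195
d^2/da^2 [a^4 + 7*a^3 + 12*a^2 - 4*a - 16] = 12*a^2 + 42*a + 24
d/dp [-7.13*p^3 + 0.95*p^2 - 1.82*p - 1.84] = -21.39*p^2 + 1.9*p - 1.82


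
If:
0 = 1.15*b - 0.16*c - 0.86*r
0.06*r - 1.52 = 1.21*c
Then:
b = 0.754725116780453*r - 0.174775422206252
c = 0.0495867768595041*r - 1.25619834710744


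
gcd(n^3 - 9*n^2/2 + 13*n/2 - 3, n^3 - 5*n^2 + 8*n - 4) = n^2 - 3*n + 2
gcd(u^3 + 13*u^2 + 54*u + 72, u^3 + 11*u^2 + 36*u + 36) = u^2 + 9*u + 18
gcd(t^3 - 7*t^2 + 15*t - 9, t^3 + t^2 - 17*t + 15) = t^2 - 4*t + 3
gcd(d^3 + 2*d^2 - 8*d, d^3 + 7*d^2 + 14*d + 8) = d + 4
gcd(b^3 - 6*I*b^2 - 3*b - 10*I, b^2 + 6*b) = 1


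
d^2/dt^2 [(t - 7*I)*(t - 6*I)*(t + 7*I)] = 6*t - 12*I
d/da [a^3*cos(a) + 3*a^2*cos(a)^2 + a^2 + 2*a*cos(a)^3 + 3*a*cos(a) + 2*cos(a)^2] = -a^3*sin(a) - 3*a^2*sin(2*a) + 3*a^2*cos(a) - 9*a*sin(a)/2 - 3*a*sin(3*a)/2 + 3*a*cos(2*a) + 5*a - 2*sin(2*a) + 9*cos(a)/2 + cos(3*a)/2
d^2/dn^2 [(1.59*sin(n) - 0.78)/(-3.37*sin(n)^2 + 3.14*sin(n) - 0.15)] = (18.057471*sin(n)^5 - 18.608466*sin(n)^4 - 16.176*sin(n)^3 + 47.785854*sin(n)^2 - 45.031959*sin(n) + 13.094616)/(3.37*sin(n)^2 - 3.14*sin(n) + 0.15)^3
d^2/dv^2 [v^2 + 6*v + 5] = 2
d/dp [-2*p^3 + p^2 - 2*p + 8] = -6*p^2 + 2*p - 2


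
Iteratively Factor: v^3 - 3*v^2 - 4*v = (v + 1)*(v^2 - 4*v) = (v - 4)*(v + 1)*(v)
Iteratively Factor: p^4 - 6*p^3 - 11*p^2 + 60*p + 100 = (p - 5)*(p^3 - p^2 - 16*p - 20) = (p - 5)*(p + 2)*(p^2 - 3*p - 10) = (p - 5)^2*(p + 2)*(p + 2)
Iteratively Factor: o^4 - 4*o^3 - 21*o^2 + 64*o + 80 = (o + 4)*(o^3 - 8*o^2 + 11*o + 20) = (o - 4)*(o + 4)*(o^2 - 4*o - 5) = (o - 4)*(o + 1)*(o + 4)*(o - 5)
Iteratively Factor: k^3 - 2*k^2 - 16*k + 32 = (k + 4)*(k^2 - 6*k + 8) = (k - 2)*(k + 4)*(k - 4)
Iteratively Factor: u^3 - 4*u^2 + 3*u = (u - 3)*(u^2 - u) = u*(u - 3)*(u - 1)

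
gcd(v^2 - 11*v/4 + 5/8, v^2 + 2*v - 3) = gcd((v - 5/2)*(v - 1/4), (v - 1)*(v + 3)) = 1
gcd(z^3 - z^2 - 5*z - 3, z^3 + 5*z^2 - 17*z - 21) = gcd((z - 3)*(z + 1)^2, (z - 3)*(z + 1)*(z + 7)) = z^2 - 2*z - 3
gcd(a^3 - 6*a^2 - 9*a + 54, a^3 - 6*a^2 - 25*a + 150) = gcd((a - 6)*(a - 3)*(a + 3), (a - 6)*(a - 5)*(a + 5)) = a - 6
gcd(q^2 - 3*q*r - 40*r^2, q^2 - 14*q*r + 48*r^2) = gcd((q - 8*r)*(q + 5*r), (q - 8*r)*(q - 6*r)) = q - 8*r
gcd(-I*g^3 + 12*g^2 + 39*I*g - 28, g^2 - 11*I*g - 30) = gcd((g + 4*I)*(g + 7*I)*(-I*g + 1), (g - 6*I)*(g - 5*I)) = 1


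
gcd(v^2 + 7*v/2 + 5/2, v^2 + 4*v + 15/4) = v + 5/2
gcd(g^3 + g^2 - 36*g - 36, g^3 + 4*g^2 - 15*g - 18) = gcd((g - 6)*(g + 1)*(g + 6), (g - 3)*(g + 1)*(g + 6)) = g^2 + 7*g + 6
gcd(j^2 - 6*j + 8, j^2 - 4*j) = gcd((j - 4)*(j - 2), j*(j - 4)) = j - 4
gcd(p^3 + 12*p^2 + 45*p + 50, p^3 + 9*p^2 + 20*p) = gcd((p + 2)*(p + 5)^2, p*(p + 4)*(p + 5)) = p + 5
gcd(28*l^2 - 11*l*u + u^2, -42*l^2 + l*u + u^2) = 1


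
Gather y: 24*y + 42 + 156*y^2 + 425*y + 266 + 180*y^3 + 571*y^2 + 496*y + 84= 180*y^3 + 727*y^2 + 945*y + 392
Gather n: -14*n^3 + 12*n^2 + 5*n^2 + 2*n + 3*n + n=-14*n^3 + 17*n^2 + 6*n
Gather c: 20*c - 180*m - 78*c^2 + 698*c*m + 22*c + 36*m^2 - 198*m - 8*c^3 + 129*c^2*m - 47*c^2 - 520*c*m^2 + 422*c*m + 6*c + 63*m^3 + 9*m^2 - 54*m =-8*c^3 + c^2*(129*m - 125) + c*(-520*m^2 + 1120*m + 48) + 63*m^3 + 45*m^2 - 432*m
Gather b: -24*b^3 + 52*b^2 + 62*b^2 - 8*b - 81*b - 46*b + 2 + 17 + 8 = -24*b^3 + 114*b^2 - 135*b + 27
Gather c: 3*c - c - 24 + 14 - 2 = 2*c - 12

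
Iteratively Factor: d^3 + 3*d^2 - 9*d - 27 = (d + 3)*(d^2 - 9) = (d + 3)^2*(d - 3)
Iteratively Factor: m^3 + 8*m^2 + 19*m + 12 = (m + 3)*(m^2 + 5*m + 4) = (m + 1)*(m + 3)*(m + 4)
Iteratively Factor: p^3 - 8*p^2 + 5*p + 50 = (p + 2)*(p^2 - 10*p + 25) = (p - 5)*(p + 2)*(p - 5)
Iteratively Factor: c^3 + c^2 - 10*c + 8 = (c - 2)*(c^2 + 3*c - 4) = (c - 2)*(c - 1)*(c + 4)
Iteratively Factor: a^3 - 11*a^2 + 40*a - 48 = (a - 4)*(a^2 - 7*a + 12) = (a - 4)^2*(a - 3)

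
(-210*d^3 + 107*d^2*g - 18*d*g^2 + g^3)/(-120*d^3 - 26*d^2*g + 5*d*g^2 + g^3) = (42*d^2 - 13*d*g + g^2)/(24*d^2 + 10*d*g + g^2)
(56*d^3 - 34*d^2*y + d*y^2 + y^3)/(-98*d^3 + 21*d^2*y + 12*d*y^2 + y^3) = (-4*d + y)/(7*d + y)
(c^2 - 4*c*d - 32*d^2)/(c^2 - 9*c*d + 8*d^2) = (c + 4*d)/(c - d)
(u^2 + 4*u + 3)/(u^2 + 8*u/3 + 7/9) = 9*(u^2 + 4*u + 3)/(9*u^2 + 24*u + 7)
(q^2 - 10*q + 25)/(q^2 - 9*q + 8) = (q^2 - 10*q + 25)/(q^2 - 9*q + 8)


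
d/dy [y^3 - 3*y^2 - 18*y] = 3*y^2 - 6*y - 18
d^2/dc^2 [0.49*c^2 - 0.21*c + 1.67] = 0.980000000000000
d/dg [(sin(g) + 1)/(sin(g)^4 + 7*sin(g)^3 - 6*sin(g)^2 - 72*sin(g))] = 3*(-sin(g)^4 - 6*sin(g)^3 - 5*sin(g)^2 + 4*sin(g) + 24)*cos(g)/((sin(g) - 3)^2*(sin(g) + 4)^2*(sin(g) + 6)^2*sin(g)^2)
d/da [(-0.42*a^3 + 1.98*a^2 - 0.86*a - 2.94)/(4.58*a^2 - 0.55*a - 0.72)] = (-1.9236*a^4 + 0.462*a^3 + 3.757*a^2 + 24.0792*a - 0.9978)/(20.9764*a^4 - 5.038*a^3 - 6.2927*a^2 + 0.792*a + 0.5184)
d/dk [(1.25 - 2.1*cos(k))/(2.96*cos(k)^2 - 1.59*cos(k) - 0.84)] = (-6.216*cos(k)^2 + 7.4*cos(k) - 3.7515)*sin(k)/(8.7616*cos(k)^4 - 9.4128*cos(k)^3 - 2.4447*cos(k)^2 + 2.6712*cos(k) + 0.7056)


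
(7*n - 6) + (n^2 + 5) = n^2 + 7*n - 1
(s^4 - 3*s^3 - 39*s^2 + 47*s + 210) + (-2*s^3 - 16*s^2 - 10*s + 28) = s^4 - 5*s^3 - 55*s^2 + 37*s + 238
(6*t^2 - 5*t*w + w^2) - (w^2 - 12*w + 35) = 6*t^2 - 5*t*w + 12*w - 35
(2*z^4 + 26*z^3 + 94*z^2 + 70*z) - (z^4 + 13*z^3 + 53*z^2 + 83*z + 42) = z^4 + 13*z^3 + 41*z^2 - 13*z - 42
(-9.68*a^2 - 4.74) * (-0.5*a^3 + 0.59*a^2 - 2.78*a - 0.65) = 4.84*a^5 - 5.7112*a^4 + 29.2804*a^3 + 3.4954*a^2 + 13.1772*a + 3.081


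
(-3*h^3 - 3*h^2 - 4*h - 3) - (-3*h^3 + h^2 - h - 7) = -4*h^2 - 3*h + 4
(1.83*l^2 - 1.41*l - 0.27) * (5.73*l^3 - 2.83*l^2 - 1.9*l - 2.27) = 10.4859*l^5 - 13.2582*l^4 - 1.0338*l^3 - 0.711000000000001*l^2 + 3.7137*l + 0.6129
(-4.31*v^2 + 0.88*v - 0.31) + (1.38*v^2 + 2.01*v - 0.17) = -2.93*v^2 + 2.89*v - 0.48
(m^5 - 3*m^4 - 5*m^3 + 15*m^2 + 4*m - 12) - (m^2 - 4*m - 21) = m^5 - 3*m^4 - 5*m^3 + 14*m^2 + 8*m + 9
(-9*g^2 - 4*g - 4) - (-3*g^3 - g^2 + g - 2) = 3*g^3 - 8*g^2 - 5*g - 2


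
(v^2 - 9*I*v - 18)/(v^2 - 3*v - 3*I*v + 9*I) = (v - 6*I)/(v - 3)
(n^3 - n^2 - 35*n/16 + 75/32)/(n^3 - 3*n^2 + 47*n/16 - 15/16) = (8*n^2 + 2*n - 15)/(2*(4*n^2 - 7*n + 3))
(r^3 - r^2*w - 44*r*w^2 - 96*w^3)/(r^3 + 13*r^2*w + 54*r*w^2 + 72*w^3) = (r - 8*w)/(r + 6*w)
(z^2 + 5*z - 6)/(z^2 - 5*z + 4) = (z + 6)/(z - 4)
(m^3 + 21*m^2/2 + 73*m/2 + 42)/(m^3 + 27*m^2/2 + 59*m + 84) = (m + 3)/(m + 6)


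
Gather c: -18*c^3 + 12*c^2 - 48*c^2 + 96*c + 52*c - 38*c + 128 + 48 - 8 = -18*c^3 - 36*c^2 + 110*c + 168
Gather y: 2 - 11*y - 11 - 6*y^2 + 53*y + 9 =-6*y^2 + 42*y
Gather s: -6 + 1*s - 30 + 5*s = 6*s - 36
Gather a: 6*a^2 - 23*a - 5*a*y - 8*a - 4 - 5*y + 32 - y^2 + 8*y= 6*a^2 + a*(-5*y - 31) - y^2 + 3*y + 28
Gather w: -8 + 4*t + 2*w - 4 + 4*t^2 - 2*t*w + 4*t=4*t^2 + 8*t + w*(2 - 2*t) - 12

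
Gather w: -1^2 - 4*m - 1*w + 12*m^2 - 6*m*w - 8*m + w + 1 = 12*m^2 - 6*m*w - 12*m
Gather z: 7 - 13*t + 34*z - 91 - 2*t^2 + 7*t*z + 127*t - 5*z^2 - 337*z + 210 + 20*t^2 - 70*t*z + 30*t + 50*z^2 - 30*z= 18*t^2 + 144*t + 45*z^2 + z*(-63*t - 333) + 126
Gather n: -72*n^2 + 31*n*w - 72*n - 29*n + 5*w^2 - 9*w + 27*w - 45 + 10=-72*n^2 + n*(31*w - 101) + 5*w^2 + 18*w - 35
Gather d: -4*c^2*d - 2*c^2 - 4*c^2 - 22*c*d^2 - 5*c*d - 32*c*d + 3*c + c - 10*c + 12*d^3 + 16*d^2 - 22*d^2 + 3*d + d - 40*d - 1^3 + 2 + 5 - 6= -6*c^2 - 6*c + 12*d^3 + d^2*(-22*c - 6) + d*(-4*c^2 - 37*c - 36)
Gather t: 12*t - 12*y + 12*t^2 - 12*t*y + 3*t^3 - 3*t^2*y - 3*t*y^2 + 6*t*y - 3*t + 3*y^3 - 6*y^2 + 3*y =3*t^3 + t^2*(12 - 3*y) + t*(-3*y^2 - 6*y + 9) + 3*y^3 - 6*y^2 - 9*y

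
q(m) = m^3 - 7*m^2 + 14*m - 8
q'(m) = 3*m^2 - 14*m + 14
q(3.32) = -2.08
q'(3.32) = 0.59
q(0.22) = -5.25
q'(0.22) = 11.07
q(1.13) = 0.32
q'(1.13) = 2.01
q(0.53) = -2.40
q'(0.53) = 7.42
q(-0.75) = -22.86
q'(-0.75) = 26.19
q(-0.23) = -11.60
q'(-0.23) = 17.38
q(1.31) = 0.58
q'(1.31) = 0.81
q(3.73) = -1.28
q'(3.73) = 3.52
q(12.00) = 880.00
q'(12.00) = 278.00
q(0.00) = -8.00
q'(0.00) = 14.00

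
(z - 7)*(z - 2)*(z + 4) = z^3 - 5*z^2 - 22*z + 56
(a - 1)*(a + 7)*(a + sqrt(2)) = a^3 + sqrt(2)*a^2 + 6*a^2 - 7*a + 6*sqrt(2)*a - 7*sqrt(2)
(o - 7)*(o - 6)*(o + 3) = o^3 - 10*o^2 + 3*o + 126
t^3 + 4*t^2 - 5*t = t*(t - 1)*(t + 5)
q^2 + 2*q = q*(q + 2)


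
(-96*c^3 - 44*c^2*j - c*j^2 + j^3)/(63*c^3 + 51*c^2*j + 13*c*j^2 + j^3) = (-32*c^2 - 4*c*j + j^2)/(21*c^2 + 10*c*j + j^2)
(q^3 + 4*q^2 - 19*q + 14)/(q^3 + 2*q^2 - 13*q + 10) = (q + 7)/(q + 5)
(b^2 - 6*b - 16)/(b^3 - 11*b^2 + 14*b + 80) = 1/(b - 5)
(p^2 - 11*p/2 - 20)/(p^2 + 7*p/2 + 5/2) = (p - 8)/(p + 1)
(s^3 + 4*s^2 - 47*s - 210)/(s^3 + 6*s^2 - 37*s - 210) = (s^2 - s - 42)/(s^2 + s - 42)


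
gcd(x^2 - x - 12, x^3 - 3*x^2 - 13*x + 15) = x + 3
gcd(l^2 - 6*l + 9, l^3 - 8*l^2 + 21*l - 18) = l^2 - 6*l + 9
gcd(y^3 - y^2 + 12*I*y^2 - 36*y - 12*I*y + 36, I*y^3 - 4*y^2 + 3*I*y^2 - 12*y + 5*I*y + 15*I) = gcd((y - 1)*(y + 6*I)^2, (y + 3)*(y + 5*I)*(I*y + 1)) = 1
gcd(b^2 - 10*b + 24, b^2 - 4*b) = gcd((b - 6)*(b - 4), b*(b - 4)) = b - 4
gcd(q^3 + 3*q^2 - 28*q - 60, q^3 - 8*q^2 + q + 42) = q + 2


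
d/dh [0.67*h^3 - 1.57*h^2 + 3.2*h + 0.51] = 2.01*h^2 - 3.14*h + 3.2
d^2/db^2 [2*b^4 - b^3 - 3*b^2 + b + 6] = 24*b^2 - 6*b - 6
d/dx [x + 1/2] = 1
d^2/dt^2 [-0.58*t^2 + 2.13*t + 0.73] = -1.16000000000000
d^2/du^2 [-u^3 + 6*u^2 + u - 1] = 12 - 6*u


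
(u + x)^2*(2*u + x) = 2*u^3 + 5*u^2*x + 4*u*x^2 + x^3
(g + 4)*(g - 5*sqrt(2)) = g^2 - 5*sqrt(2)*g + 4*g - 20*sqrt(2)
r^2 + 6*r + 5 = (r + 1)*(r + 5)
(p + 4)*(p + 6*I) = p^2 + 4*p + 6*I*p + 24*I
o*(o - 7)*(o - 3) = o^3 - 10*o^2 + 21*o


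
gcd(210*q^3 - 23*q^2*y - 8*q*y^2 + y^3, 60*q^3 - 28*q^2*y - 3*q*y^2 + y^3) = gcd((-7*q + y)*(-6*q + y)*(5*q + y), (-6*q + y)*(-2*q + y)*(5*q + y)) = -30*q^2 - q*y + y^2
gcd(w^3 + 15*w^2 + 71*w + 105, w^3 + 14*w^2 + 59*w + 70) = w^2 + 12*w + 35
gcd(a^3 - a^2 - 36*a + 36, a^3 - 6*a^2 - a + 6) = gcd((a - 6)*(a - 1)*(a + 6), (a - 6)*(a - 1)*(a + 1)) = a^2 - 7*a + 6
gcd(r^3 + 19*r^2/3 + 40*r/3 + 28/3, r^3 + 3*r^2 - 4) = r^2 + 4*r + 4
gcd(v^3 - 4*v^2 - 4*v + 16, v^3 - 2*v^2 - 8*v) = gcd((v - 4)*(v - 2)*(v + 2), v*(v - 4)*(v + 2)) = v^2 - 2*v - 8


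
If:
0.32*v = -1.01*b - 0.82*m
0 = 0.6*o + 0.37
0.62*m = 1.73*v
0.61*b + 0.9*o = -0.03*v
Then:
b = 0.93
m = -1.00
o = -0.62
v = -0.36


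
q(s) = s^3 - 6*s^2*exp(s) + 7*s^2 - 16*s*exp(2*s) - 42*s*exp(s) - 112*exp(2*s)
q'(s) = -6*s^2*exp(s) + 3*s^2 - 32*s*exp(2*s) - 54*s*exp(s) + 14*s - 240*exp(2*s) - 42*exp(s)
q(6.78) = -171259088.11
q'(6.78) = -354526770.42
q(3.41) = -158891.57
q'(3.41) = -328661.81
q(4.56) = -1719822.77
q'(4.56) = -3565192.84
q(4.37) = -1159964.65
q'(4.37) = -2404111.72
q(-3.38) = 43.79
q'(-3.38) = -10.75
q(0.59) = -441.04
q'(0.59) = -970.20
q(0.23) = -195.42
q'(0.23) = -457.35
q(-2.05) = 27.33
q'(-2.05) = -13.38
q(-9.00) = -162.01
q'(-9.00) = 116.99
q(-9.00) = -162.01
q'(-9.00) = 116.99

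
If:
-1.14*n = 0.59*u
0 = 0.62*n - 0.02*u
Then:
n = 0.00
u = 0.00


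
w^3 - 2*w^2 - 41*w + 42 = (w - 7)*(w - 1)*(w + 6)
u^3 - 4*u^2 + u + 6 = (u - 3)*(u - 2)*(u + 1)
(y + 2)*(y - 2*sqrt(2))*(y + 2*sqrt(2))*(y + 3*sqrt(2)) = y^4 + 2*y^3 + 3*sqrt(2)*y^3 - 8*y^2 + 6*sqrt(2)*y^2 - 24*sqrt(2)*y - 16*y - 48*sqrt(2)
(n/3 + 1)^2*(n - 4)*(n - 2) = n^4/9 - 19*n^2/9 - 2*n/3 + 8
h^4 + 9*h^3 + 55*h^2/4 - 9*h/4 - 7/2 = (h - 1/2)*(h + 1/2)*(h + 2)*(h + 7)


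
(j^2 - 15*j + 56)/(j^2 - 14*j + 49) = (j - 8)/(j - 7)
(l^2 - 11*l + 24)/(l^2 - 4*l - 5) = (-l^2 + 11*l - 24)/(-l^2 + 4*l + 5)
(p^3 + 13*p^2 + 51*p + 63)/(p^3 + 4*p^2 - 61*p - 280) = (p^2 + 6*p + 9)/(p^2 - 3*p - 40)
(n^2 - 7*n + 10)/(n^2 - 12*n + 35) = (n - 2)/(n - 7)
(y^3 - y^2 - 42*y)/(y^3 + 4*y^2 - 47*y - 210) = y/(y + 5)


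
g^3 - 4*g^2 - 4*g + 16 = (g - 4)*(g - 2)*(g + 2)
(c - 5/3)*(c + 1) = c^2 - 2*c/3 - 5/3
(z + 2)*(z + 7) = z^2 + 9*z + 14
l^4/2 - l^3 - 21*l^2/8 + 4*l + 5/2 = (l/2 + 1)*(l - 5/2)*(l - 2)*(l + 1/2)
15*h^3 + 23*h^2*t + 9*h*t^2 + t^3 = (h + t)*(3*h + t)*(5*h + t)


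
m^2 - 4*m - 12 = (m - 6)*(m + 2)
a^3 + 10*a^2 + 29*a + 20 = (a + 1)*(a + 4)*(a + 5)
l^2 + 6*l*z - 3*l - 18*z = (l - 3)*(l + 6*z)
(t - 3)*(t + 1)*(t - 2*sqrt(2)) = t^3 - 2*sqrt(2)*t^2 - 2*t^2 - 3*t + 4*sqrt(2)*t + 6*sqrt(2)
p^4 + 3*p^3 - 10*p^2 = p^2*(p - 2)*(p + 5)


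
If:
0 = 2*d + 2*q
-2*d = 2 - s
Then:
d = s/2 - 1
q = 1 - s/2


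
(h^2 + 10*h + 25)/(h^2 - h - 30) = (h + 5)/(h - 6)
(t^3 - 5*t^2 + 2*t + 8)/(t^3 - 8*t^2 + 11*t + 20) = (t - 2)/(t - 5)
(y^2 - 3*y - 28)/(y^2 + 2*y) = (y^2 - 3*y - 28)/(y*(y + 2))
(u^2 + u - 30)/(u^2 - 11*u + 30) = (u + 6)/(u - 6)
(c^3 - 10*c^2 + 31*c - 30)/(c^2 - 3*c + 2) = (c^2 - 8*c + 15)/(c - 1)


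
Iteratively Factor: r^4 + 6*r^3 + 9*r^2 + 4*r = (r)*(r^3 + 6*r^2 + 9*r + 4) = r*(r + 4)*(r^2 + 2*r + 1) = r*(r + 1)*(r + 4)*(r + 1)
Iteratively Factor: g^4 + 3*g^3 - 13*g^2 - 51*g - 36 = (g + 3)*(g^3 - 13*g - 12) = (g - 4)*(g + 3)*(g^2 + 4*g + 3) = (g - 4)*(g + 3)^2*(g + 1)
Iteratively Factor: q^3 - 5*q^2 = (q)*(q^2 - 5*q) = q^2*(q - 5)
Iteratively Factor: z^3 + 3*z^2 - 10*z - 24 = (z + 2)*(z^2 + z - 12) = (z - 3)*(z + 2)*(z + 4)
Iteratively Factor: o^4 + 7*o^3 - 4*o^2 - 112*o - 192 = (o + 3)*(o^3 + 4*o^2 - 16*o - 64) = (o + 3)*(o + 4)*(o^2 - 16) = (o + 3)*(o + 4)^2*(o - 4)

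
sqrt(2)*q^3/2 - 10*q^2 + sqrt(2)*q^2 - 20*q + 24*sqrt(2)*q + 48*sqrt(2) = (q - 6*sqrt(2))*(q - 4*sqrt(2))*(sqrt(2)*q/2 + sqrt(2))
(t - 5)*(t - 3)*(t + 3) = t^3 - 5*t^2 - 9*t + 45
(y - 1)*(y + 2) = y^2 + y - 2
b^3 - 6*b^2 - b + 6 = (b - 6)*(b - 1)*(b + 1)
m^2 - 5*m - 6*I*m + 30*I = (m - 5)*(m - 6*I)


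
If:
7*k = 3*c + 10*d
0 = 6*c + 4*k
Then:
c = -2*k/3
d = 9*k/10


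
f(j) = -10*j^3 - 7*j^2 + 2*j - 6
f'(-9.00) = -2302.00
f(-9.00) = 6699.00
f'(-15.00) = -6538.00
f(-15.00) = 32139.00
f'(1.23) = -60.61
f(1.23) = -32.74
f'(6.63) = -1409.53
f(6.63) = -3214.78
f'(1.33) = -69.69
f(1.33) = -39.25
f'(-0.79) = -5.66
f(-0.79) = -7.02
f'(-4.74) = -605.67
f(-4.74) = 892.21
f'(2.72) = -258.03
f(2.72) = -253.59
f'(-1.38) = -35.81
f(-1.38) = 4.19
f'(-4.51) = -545.06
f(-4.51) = 759.94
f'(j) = -30*j^2 - 14*j + 2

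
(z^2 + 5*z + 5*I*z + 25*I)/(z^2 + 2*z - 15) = (z + 5*I)/(z - 3)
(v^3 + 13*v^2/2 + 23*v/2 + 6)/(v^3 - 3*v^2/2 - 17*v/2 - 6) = (v + 4)/(v - 4)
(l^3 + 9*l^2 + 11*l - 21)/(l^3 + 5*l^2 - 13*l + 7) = (l + 3)/(l - 1)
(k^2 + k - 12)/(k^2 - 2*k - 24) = (k - 3)/(k - 6)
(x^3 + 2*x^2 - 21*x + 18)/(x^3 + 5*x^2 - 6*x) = (x - 3)/x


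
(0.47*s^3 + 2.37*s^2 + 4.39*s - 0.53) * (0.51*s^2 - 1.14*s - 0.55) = 0.2397*s^5 + 0.6729*s^4 - 0.7214*s^3 - 6.5784*s^2 - 1.8103*s + 0.2915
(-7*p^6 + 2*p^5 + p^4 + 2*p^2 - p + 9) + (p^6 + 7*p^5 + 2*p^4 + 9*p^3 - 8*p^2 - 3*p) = -6*p^6 + 9*p^5 + 3*p^4 + 9*p^3 - 6*p^2 - 4*p + 9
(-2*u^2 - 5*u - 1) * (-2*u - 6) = 4*u^3 + 22*u^2 + 32*u + 6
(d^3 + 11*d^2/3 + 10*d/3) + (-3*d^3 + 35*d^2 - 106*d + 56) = -2*d^3 + 116*d^2/3 - 308*d/3 + 56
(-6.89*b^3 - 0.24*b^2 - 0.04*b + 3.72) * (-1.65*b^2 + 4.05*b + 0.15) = 11.3685*b^5 - 27.5085*b^4 - 1.9395*b^3 - 6.336*b^2 + 15.06*b + 0.558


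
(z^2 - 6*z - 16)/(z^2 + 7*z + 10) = (z - 8)/(z + 5)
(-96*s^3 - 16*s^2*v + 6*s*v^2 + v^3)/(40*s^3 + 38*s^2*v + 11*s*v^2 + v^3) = (-24*s^2 + 2*s*v + v^2)/(10*s^2 + 7*s*v + v^2)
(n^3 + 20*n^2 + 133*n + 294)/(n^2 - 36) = (n^2 + 14*n + 49)/(n - 6)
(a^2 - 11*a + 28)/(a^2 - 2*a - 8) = (a - 7)/(a + 2)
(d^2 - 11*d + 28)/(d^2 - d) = (d^2 - 11*d + 28)/(d*(d - 1))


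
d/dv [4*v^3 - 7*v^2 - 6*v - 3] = 12*v^2 - 14*v - 6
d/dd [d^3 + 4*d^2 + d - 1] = 3*d^2 + 8*d + 1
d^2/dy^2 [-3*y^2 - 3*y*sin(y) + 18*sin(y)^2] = 3*y*sin(y) - 72*sin(y)^2 - 6*cos(y) + 30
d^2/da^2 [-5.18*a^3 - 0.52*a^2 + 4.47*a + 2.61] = -31.08*a - 1.04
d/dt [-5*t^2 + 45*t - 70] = 45 - 10*t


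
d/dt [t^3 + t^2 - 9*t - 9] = 3*t^2 + 2*t - 9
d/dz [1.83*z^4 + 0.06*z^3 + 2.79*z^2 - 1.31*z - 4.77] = 7.32*z^3 + 0.18*z^2 + 5.58*z - 1.31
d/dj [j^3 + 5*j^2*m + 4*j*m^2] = 3*j^2 + 10*j*m + 4*m^2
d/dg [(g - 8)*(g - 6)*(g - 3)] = 3*g^2 - 34*g + 90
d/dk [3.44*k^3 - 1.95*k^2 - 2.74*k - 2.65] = 10.32*k^2 - 3.9*k - 2.74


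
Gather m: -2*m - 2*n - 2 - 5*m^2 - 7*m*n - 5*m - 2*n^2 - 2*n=-5*m^2 + m*(-7*n - 7) - 2*n^2 - 4*n - 2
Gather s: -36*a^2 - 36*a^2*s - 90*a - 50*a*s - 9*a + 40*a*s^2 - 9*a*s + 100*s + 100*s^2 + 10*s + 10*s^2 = -36*a^2 - 99*a + s^2*(40*a + 110) + s*(-36*a^2 - 59*a + 110)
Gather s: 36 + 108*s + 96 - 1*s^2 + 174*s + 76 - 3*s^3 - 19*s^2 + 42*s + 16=-3*s^3 - 20*s^2 + 324*s + 224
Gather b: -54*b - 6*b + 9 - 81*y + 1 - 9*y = -60*b - 90*y + 10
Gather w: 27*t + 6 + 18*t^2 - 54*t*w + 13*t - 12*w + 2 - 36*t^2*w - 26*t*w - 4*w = 18*t^2 + 40*t + w*(-36*t^2 - 80*t - 16) + 8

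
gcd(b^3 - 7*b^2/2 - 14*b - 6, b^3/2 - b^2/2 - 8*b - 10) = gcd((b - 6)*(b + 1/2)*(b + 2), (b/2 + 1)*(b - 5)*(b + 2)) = b + 2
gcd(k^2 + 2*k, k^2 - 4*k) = k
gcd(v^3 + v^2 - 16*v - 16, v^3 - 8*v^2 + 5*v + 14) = v + 1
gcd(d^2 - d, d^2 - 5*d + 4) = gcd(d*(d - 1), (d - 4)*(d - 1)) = d - 1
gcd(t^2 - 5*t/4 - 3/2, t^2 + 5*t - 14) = t - 2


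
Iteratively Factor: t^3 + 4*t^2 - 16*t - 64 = (t + 4)*(t^2 - 16) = (t - 4)*(t + 4)*(t + 4)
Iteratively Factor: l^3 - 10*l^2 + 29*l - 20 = (l - 4)*(l^2 - 6*l + 5) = (l - 4)*(l - 1)*(l - 5)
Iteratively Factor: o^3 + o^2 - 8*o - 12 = (o - 3)*(o^2 + 4*o + 4) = (o - 3)*(o + 2)*(o + 2)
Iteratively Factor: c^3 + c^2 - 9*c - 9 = (c + 1)*(c^2 - 9) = (c + 1)*(c + 3)*(c - 3)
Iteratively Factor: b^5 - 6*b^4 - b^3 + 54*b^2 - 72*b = (b)*(b^4 - 6*b^3 - b^2 + 54*b - 72) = b*(b - 4)*(b^3 - 2*b^2 - 9*b + 18) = b*(b - 4)*(b - 3)*(b^2 + b - 6) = b*(b - 4)*(b - 3)*(b + 3)*(b - 2)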